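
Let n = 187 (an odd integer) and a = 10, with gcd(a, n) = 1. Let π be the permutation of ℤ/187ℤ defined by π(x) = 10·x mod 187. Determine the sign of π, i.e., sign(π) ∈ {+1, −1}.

+1

Trace 142: π^k(142) = [142, 111, 175, 67, 109, 155, 54] for k=0..6.
π_10 has 17 disjoint cycles with lengths [16, 16, 16, 16, 16, 16, 16, 16, 16, 16, 16, 2, 2, 2, 2, 2, 1] on {0,…,186}.
17 cycles on 187: each ℓ→(−1)^(ℓ−1), product (−1)^170 = +1.
The Jacobi symbol (10|187) = +1 (Zolotarev) agrees.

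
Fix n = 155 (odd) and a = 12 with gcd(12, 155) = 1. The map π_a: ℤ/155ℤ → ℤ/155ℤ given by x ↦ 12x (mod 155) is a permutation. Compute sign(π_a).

Trace 123: π^k(123) = [123, 81, 42, 39, 3, 36, 122] for k=0..6.
The orbit structure of x ↦ 12x mod 155: 5 orbits of sizes [60, 60, 30, 4, 1].
sign(π) = (−1)^{n − #cycles} = (−1)^{155−5} = (−1)^150 = +1.
Zolotarev: (12|155) = +1, matching the cycle-count sign.

+1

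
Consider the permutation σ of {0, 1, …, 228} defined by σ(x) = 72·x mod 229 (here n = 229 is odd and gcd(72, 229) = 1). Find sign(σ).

-1

Orbit of 167 under x↦72x: [167, 116, 108, 219, 196, 143, 220]… (length divides ord_229(72)).
π_72 has 2 disjoint cycles with lengths [228, 1] on {0,…,228}.
229 − 2 = 227 transpositions; sign(π) = (−1)^227 = -1.
Check: (72/229) = -1 by Zolotarev.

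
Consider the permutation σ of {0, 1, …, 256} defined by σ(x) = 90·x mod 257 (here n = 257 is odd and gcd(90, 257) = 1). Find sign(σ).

Orbit of 225 under x↦90x: [225, 204, 113, 147, 123, 19, 168]… (length divides ord_257(90)).
2 cycles of lengths [256, 1].
With 2 cycles on 257 points, sign = (−1)^{257−2} = -1.
(90|257)_J = -1 (Zolotarev's lemma cross-check).

-1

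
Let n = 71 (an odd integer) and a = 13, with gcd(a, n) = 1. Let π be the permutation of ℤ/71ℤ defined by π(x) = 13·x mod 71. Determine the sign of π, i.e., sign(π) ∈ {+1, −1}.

-1

Trace 48: π^k(48) = [48, 56, 18, 21, 60, 70, 58] for k=0..6.
2 cycles of lengths [70, 1].
2 cycles on 71: each ℓ→(−1)^(ℓ−1), product (−1)^69 = -1.
(13|71)_J = -1 (Zolotarev's lemma cross-check).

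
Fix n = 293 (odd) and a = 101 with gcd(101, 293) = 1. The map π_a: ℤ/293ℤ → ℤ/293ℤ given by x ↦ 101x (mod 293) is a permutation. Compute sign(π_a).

-1

Start at x=22: 22 → 171 → 277 → 142 → 278 → 243 → 224 → … (one orbit).
The orbit structure of x ↦ 101x mod 293: 2 orbits of sizes [292, 1].
293 − 2 = 291 transpositions; sign(π) = (−1)^291 = -1.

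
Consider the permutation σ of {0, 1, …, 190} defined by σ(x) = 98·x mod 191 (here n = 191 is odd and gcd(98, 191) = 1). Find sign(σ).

Trace 59: π^k(59) = [59, 52, 130, 134, 144, 169, 136] for k=0..6.
Cycle lengths of π_98 on ℤ/191ℤ: [95, 95, 1]; 3 cycles in total.
With 3 cycles on 191 points, sign = (−1)^{191−3} = +1.
Zolotarev: (98|191) = +1, matching the cycle-count sign.

+1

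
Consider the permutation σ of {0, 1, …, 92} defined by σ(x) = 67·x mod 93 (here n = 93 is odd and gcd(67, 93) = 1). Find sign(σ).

Orbit of 25 under x↦67x: [25, 1, 67]… (length divides ord_93(67)).
33 cycles of lengths [3, 3, 3, 3, 3, 3, 3, 3, 3, 3, 3, 3, 3, 3, 3, 3, 3, 3, 3, 3, 3, 3, 3, 3, 3, 3, 3, 3, 3, 3, 1, 1, 1].
33 cycles on 93: each ℓ→(−1)^(ℓ−1), product (−1)^60 = +1.
Zolotarev: (67|93) = +1, matching the cycle-count sign.

+1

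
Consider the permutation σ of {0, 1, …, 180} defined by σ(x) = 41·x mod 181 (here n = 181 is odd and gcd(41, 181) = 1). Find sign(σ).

Trace 159: π^k(159) = [159, 3, 123, 156, 61, 148, 95] for k=0..6.
π_41 has 2 disjoint cycles with lengths [180, 1] on {0,…,180}.
181 − 2 = 179 transpositions; sign(π) = (−1)^179 = -1.

-1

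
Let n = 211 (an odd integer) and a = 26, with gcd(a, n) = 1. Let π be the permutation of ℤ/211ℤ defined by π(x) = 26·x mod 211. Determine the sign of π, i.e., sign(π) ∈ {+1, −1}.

-1

Orbit of 185 under x↦26x: [185, 168, 148, 50, 34, 40, 196]… (length divides ord_211(26)).
6 cycles of lengths [42, 42, 42, 42, 42, 1].
6 cycles on 211: each ℓ→(−1)^(ℓ−1), product (−1)^205 = -1.
Check: (26/211) = -1 by Zolotarev.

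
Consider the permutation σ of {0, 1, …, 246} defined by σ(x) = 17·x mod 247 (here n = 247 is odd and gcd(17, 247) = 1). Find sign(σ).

+1

Orbit of 77 under x↦17x: [77, 74, 23, 144, 225, 120, 64]… (length divides ord_247(17)).
Decompose π into cycles: lengths [18, 18, 18, 18, 18, 18, 18, 18, 18, 18, 18, 18, 9, 9, 6, 6, 1] (17 cycles, including the fixed point 0).
Σ(ℓ_i−1) = 247−17 = 230; sign = (−1)^230 = +1.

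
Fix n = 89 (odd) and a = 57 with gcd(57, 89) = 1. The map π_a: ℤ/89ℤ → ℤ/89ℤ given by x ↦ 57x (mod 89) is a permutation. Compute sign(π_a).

Orbit of 87 under x↦57x: [87, 64, 88, 32, 44, 16, 22]… (length divides ord_89(57)).
Decompose π into cycles: lengths [22, 22, 22, 22, 1] (5 cycles, including the fixed point 0).
n − c = 89 − 5 = 84; sign = (−1)^84 = +1.
Via Zolotarev, sign(π_{57}) = (57|89) = +1.

+1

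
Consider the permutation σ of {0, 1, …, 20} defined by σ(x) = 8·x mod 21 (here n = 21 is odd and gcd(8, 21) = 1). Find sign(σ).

Start at x=8: 8 → 1 → 8 (one orbit).
14 cycles of lengths [2, 2, 2, 2, 2, 2, 2, 1, 1, 1, 1, 1, 1, 1].
Σ(ℓ_i−1) = 21−14 = 7; sign = (−1)^7 = -1.

-1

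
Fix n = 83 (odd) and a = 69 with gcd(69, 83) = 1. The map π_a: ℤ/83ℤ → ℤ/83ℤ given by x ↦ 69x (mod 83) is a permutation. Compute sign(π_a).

+1

Trace 64: π^k(64) = [64, 17, 11, 12, 81, 28, 23] for k=0..6.
Cycle type of π: 41×2 + 1; total 3 cycles.
sign(π) = (−1)^{n − #cycles} = (−1)^{83−3} = (−1)^80 = +1.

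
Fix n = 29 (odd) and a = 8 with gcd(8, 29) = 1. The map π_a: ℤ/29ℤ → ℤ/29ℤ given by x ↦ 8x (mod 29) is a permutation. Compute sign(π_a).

-1

Orbit of 24 under x↦8x: [24, 18, 28, 21, 23, 10, 22]… (length divides ord_29(8)).
Decompose π into cycles: lengths [28, 1] (2 cycles, including the fixed point 0).
Σ(ℓ_i−1) = 29−2 = 27; sign = (−1)^27 = -1.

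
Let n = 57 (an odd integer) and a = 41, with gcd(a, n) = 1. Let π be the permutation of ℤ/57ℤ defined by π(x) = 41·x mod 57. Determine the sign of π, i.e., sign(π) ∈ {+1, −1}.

Trace 25: π^k(25) = [25, 56, 16, 29, 49, 14, 4] for k=0..6.
The orbit structure of x ↦ 41x mod 57: 5 orbits of sizes [18, 18, 18, 2, 1].
Σ(ℓ_i−1) = 57−5 = 52; sign = (−1)^52 = +1.

+1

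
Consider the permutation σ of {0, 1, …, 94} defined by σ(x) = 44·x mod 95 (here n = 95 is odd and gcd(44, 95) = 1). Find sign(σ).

Orbit of 54 under x↦44x: [54, 1, 44, 36, 64, 61, 24]… (length divides ord_95(44)).
Cycle lengths of π_44 on ℤ/95ℤ: [18, 18, 18, 18, 9, 9, 2, 2, 1]; 9 cycles in total.
Σ(ℓ_i−1) = 95−9 = 86; sign = (−1)^86 = +1.

+1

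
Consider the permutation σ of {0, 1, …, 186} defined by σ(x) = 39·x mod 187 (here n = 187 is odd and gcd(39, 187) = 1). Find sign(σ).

Trace 185: π^k(185) = [185, 109, 137, 107, 59, 57, 166] for k=0..6.
Cycle lengths of π_39 on ℤ/187ℤ: [80, 80, 16, 10, 1]; 5 cycles in total.
With 5 cycles on 187 points, sign = (−1)^{187−5} = +1.

+1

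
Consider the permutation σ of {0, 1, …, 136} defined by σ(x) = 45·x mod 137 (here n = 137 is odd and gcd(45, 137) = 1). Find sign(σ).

Trace 124: π^k(124) = [124, 100, 116, 14, 82, 128, 6] for k=0..6.
Cycle type of π: 136 + 1; total 2 cycles.
n − c = 137 − 2 = 135; sign = (−1)^135 = -1.
Via Zolotarev, sign(π_{45}) = (45|137) = -1.

-1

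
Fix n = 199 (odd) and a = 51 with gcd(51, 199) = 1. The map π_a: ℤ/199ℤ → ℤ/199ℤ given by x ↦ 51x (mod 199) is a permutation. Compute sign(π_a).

+1

Orbit of 36 under x↦51x: [36, 45, 106, 33, 91, 64, 80]… (length divides ord_199(51)).
π_51 has 3 disjoint cycles with lengths [99, 99, 1] on {0,…,198}.
n − c = 199 − 3 = 196; sign = (−1)^196 = +1.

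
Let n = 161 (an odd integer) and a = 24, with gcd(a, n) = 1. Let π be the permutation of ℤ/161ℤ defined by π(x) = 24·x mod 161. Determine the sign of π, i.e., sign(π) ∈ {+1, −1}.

Trace 47: π^k(47) = [47, 1, 24, 93, 139, 116] for k=0..5.
Cycle lengths of π_24 on ℤ/161ℤ: [6, 6, 6, 6, 6, 6, 6, 6, 6, 6, 6, 6, 6, 6, 6, 6, 6, 6, 6, 6, 6, 6, 6, 1, 1, 1, 1, 1, 1, 1, 1, 1, 1, 1, 1, 1, 1, 1, 1, 1, 1, 1, 1, 1, 1, 1]; 46 cycles in total.
n − c = 161 − 46 = 115; sign = (−1)^115 = -1.

-1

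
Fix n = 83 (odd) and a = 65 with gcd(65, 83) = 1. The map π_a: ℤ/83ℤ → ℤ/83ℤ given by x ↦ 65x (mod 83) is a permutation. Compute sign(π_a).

+1

Orbit of 12 under x↦65x: [12, 33, 70, 68, 21, 37, 81]… (length divides ord_83(65)).
Cycle type of π: 41×2 + 1; total 3 cycles.
Σ(ℓ_i−1) = 83−3 = 80; sign = (−1)^80 = +1.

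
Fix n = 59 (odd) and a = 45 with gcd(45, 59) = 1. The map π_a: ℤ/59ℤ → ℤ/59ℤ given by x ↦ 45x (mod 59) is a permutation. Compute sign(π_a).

Orbit of 22 under x↦45x: [22, 46, 5, 48, 36, 27, 35]… (length divides ord_59(45)).
The orbit structure of x ↦ 45x mod 59: 3 orbits of sizes [29, 29, 1].
59 − 3 = 56 transpositions; sign(π) = (−1)^56 = +1.
The Jacobi symbol (45|59) = +1 (Zolotarev) agrees.

+1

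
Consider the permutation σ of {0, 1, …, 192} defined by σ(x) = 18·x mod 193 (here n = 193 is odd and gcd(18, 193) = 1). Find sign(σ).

Start at x=48: 48 → 92 → 112 → 86 → 4 → 72 → 138 → … (one orbit).
Cycle type of π: 96×2 + 1; total 3 cycles.
Σ(ℓ_i−1) = 193−3 = 190; sign = (−1)^190 = +1.
Zolotarev: (18|193) = +1, matching the cycle-count sign.

+1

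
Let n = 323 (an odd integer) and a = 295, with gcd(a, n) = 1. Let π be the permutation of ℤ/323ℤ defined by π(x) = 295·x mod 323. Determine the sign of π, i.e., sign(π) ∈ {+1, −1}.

Trace 172: π^k(172) = [172, 29, 157, 126, 25, 269, 220] for k=0..6.
Decompose π into cycles: lengths [144, 144, 18, 16, 1] (5 cycles, including the fixed point 0).
With 5 cycles on 323 points, sign = (−1)^{323−5} = +1.

+1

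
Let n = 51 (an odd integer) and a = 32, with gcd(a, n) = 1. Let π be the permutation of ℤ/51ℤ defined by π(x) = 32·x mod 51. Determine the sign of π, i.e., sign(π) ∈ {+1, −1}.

Start at x=13: 13 → 8 → 1 → 32 → 4 → 26 → 16 → … (one orbit).
The orbit structure of x ↦ 32x mod 51: 8 orbits of sizes [8, 8, 8, 8, 8, 8, 2, 1].
n − c = 51 − 8 = 43; sign = (−1)^43 = -1.

-1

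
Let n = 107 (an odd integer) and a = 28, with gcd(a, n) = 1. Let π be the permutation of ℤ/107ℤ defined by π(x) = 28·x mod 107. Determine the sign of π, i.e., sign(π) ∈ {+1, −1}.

-1

Start at x=42: 42 → 106 → 79 → 72 → 90 → 59 → 47 → … (one orbit).
Cycle type of π: 106 + 1; total 2 cycles.
n − c = 107 − 2 = 105; sign = (−1)^105 = -1.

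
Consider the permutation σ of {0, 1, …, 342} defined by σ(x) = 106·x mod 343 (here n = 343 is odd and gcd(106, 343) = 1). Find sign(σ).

Start at x=155: 155 → 309 → 169 → 78 → 36 → 43 → 99 → … (one orbit).
Cycle lengths of π_106 on ℤ/343ℤ: [49, 49, 49, 49, 49, 49, 7, 7, 7, 7, 7, 7, 1, 1, 1, 1, 1, 1, 1]; 19 cycles in total.
343 − 19 = 324 transpositions; sign(π) = (−1)^324 = +1.
The Jacobi symbol (106|343) = +1 (Zolotarev) agrees.

+1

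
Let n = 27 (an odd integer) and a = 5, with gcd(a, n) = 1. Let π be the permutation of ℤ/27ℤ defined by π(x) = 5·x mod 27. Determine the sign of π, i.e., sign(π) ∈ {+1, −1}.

-1

Trace 16: π^k(16) = [16, 26, 22, 2, 10, 23, 7] for k=0..6.
The orbit structure of x ↦ 5x mod 27: 4 orbits of sizes [18, 6, 2, 1].
27 − 4 = 23 transpositions; sign(π) = (−1)^23 = -1.
Zolotarev: (5|27) = -1, matching the cycle-count sign.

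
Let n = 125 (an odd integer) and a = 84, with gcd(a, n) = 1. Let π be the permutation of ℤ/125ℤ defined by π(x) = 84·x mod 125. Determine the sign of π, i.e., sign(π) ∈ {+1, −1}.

+1

Trace 34: π^k(34) = [34, 106, 29, 61, 124, 41, 69] for k=0..6.
The orbit structure of x ↦ 84x mod 125: 7 orbits of sizes [50, 50, 10, 10, 2, 2, 1].
7 cycles on 125: each ℓ→(−1)^(ℓ−1), product (−1)^118 = +1.
(84|125)_J = +1 (Zolotarev's lemma cross-check).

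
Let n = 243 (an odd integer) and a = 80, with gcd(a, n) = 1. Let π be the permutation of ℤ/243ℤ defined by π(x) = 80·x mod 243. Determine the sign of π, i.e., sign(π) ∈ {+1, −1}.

-1

Trace 1: π^k(1) = [1, 80, 82, 242, 163, 161] for k=0..5.
68 cycles of lengths [6, 6, 6, 6, 6, 6, 6, 6, 6, 6, 6, 6, 6, 6, 6, 6, 6, 6, 6, 6, 6, 6, 6, 6, 6, 6, 6, 2, 2, 2, 2, 2, 2, 2, 2, 2, 2, 2, 2, 2, 2, 2, 2, 2, 2, 2, 2, 2, 2, 2, 2, 2, 2, 2, 2, 2, 2, 2, 2, 2, 2, 2, 2, 2, 2, 2, 2, 1].
sign(π) = (−1)^{n − #cycles} = (−1)^{243−68} = (−1)^175 = -1.
Via Zolotarev, sign(π_{80}) = (80|243) = -1.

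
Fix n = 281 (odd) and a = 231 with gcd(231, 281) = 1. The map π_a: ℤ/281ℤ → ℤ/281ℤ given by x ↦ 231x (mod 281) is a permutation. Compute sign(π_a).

+1

Start at x=98: 98 → 158 → 249 → 195 → 85 → 246 → 64 → … (one orbit).
Decompose π into cycles: lengths [70, 70, 70, 70, 1] (5 cycles, including the fixed point 0).
Σ(ℓ_i−1) = 281−5 = 276; sign = (−1)^276 = +1.
Zolotarev: (231|281) = +1, matching the cycle-count sign.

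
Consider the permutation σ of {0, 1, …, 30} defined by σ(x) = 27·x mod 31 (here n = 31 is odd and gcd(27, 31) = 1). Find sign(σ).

Trace 8: π^k(8) = [8, 30, 4, 15, 2, 23, 1] for k=0..6.
Decompose π into cycles: lengths [10, 10, 10, 1] (4 cycles, including the fixed point 0).
31 − 4 = 27 transpositions; sign(π) = (−1)^27 = -1.
Via Zolotarev, sign(π_{27}) = (27|31) = -1.

-1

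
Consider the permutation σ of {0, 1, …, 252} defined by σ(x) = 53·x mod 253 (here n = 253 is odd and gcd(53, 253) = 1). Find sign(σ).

-1

Orbit of 141 under x↦53x: [141, 136, 124, 247, 188, 97, 81]… (length divides ord_253(53)).
Decompose π into cycles: lengths [110, 110, 22, 5, 5, 1] (6 cycles, including the fixed point 0).
sign(π) = (−1)^{n − #cycles} = (−1)^{253−6} = (−1)^247 = -1.
Check: (53/253) = -1 by Zolotarev.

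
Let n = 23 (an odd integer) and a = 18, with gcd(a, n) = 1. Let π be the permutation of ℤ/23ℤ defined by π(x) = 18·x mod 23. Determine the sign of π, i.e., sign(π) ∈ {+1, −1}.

+1

Orbit of 6 under x↦18x: [6, 16, 12, 9, 1, 18, 2]… (length divides ord_23(18)).
Cycle lengths of π_18 on ℤ/23ℤ: [11, 11, 1]; 3 cycles in total.
sign(π) = (−1)^{n − #cycles} = (−1)^{23−3} = (−1)^20 = +1.
Check: (18/23) = +1 by Zolotarev.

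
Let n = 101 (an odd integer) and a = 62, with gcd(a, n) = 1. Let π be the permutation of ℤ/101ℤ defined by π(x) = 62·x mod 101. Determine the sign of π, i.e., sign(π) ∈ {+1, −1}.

-1

Trace 10: π^k(10) = [10, 14, 60, 84, 57, 100, 39] for k=0..6.
Decompose π into cycles: lengths [20, 20, 20, 20, 20, 1] (6 cycles, including the fixed point 0).
n − c = 101 − 6 = 95; sign = (−1)^95 = -1.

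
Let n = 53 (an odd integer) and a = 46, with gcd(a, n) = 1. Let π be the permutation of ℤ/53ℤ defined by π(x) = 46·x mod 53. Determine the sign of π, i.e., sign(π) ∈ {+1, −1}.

+1

Orbit of 16 under x↦46x: [16, 47, 42, 24, 44, 10, 36]… (length divides ord_53(46)).
Decompose π into cycles: lengths [13, 13, 13, 13, 1] (5 cycles, including the fixed point 0).
sign(π) = (−1)^{n − #cycles} = (−1)^{53−5} = (−1)^48 = +1.
Check: (46/53) = +1 by Zolotarev.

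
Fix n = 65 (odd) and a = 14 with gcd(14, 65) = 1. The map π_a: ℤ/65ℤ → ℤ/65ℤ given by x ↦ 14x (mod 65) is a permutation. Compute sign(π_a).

Orbit of 14 under x↦14x: [14, 1]… (length divides ord_65(14)).
Cycle type of π: 2×26 + 1×13; total 39 cycles.
39 cycles on 65: each ℓ→(−1)^(ℓ−1), product (−1)^26 = +1.

+1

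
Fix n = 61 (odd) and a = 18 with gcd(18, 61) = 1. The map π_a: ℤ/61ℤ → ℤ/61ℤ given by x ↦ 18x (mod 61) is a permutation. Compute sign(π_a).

-1

Orbit of 39 under x↦18x: [39, 31, 9, 40, 49, 28, 16]… (length divides ord_61(18)).
π_18 has 2 disjoint cycles with lengths [60, 1] on {0,…,60}.
61 − 2 = 59 transpositions; sign(π) = (−1)^59 = -1.
Via Zolotarev, sign(π_{18}) = (18|61) = -1.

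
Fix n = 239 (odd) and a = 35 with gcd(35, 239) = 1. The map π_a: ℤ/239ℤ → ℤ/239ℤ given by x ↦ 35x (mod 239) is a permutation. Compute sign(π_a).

Trace 102: π^k(102) = [102, 224, 192, 28, 24, 123, 3] for k=0..6.
π_35 has 2 disjoint cycles with lengths [238, 1] on {0,…,238}.
Σ(ℓ_i−1) = 239−2 = 237; sign = (−1)^237 = -1.
(35|239)_J = -1 (Zolotarev's lemma cross-check).

-1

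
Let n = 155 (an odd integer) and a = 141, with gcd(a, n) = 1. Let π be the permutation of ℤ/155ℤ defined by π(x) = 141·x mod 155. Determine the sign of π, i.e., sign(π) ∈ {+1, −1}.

-1

Start at x=46: 46 → 131 → 26 → 101 → 136 → 111 → 151 → … (one orbit).
Cycle lengths of π_141 on ℤ/155ℤ: [30, 30, 30, 30, 30, 1, 1, 1, 1, 1]; 10 cycles in total.
n − c = 155 − 10 = 145; sign = (−1)^145 = -1.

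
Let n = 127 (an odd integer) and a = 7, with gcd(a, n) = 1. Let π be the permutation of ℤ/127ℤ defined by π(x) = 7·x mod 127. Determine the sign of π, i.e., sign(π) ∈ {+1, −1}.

Orbit of 10 under x↦7x: [10, 70, 109, 1, 7, 49, 89]… (length divides ord_127(7)).
Cycle type of π: 126 + 1; total 2 cycles.
n − c = 127 − 2 = 125; sign = (−1)^125 = -1.

-1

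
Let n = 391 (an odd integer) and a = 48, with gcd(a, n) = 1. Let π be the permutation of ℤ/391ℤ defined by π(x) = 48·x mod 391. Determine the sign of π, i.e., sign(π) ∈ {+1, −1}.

-1

Start at x=242: 242 → 277 → 2 → 96 → 307 → 269 → 9 → … (one orbit).
Decompose π into cycles: lengths [176, 176, 16, 11, 11, 1] (6 cycles, including the fixed point 0).
391 − 6 = 385 transpositions; sign(π) = (−1)^385 = -1.
Check: (48/391) = -1 by Zolotarev.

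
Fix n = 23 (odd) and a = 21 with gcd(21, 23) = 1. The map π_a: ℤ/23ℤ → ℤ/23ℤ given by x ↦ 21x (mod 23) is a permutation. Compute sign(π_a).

Start at x=18: 18 → 10 → 3 → 17 → 12 → 22 → 2 → … (one orbit).
π_21 has 2 disjoint cycles with lengths [22, 1] on {0,…,22}.
n − c = 23 − 2 = 21; sign = (−1)^21 = -1.
Via Zolotarev, sign(π_{21}) = (21|23) = -1.

-1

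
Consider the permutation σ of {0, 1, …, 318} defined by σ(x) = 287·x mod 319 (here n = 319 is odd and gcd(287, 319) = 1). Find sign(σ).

-1

Start at x=1: 1 → 287 → 67 → 89 → 23 → 221 → 265 → … (one orbit).
Cycle type of π: 28×11 + 1×11; total 22 cycles.
n − c = 319 − 22 = 297; sign = (−1)^297 = -1.
Zolotarev: (287|319) = -1, matching the cycle-count sign.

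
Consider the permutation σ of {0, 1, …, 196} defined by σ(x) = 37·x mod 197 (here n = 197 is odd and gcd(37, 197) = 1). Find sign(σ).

Start at x=175: 175 → 171 → 23 → 63 → 164 → 158 → 133 → … (one orbit).
Cycle type of π: 49×4 + 1; total 5 cycles.
With 5 cycles on 197 points, sign = (−1)^{197−5} = +1.
Zolotarev: (37|197) = +1, matching the cycle-count sign.

+1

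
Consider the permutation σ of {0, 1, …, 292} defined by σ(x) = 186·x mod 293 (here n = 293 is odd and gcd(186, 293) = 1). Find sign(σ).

Orbit of 256 under x↦186x: [256, 150, 65, 77, 258, 229, 109]… (length divides ord_293(186)).
Decompose π into cycles: lengths [73, 73, 73, 73, 1] (5 cycles, including the fixed point 0).
n − c = 293 − 5 = 288; sign = (−1)^288 = +1.
Via Zolotarev, sign(π_{186}) = (186|293) = +1.

+1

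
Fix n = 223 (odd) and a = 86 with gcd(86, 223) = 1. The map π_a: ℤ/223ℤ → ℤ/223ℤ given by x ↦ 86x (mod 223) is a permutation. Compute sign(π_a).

Orbit of 126 under x↦86x: [126, 132, 202, 201, 115, 78, 18]… (length divides ord_223(86)).
3 cycles of lengths [111, 111, 1].
Σ(ℓ_i−1) = 223−3 = 220; sign = (−1)^220 = +1.
The Jacobi symbol (86|223) = +1 (Zolotarev) agrees.

+1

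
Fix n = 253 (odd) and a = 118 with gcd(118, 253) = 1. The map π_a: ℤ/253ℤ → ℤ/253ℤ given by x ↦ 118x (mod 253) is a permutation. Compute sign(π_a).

Start at x=48: 48 → 98 → 179 → 123 → 93 → 95 → 78 → … (one orbit).
Decompose π into cycles: lengths [110, 110, 11, 11, 10, 1] (6 cycles, including the fixed point 0).
n − c = 253 − 6 = 247; sign = (−1)^247 = -1.

-1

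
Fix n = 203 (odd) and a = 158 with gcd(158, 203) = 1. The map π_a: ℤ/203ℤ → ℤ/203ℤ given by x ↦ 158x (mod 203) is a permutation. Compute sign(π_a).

+1

Start at x=120: 120 → 81 → 9 → 1 → 158 → 198 → 22 → … (one orbit).
The orbit structure of x ↦ 158x mod 203: 9 orbits of sizes [42, 42, 42, 42, 14, 14, 3, 3, 1].
Σ(ℓ_i−1) = 203−9 = 194; sign = (−1)^194 = +1.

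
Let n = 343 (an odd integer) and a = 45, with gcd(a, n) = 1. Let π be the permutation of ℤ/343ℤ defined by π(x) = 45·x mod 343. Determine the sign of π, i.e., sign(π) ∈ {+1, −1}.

-1

Trace 320: π^k(320) = [320, 337, 73, 198, 335, 326, 264] for k=0..6.
Decompose π into cycles: lengths [294, 42, 6, 1] (4 cycles, including the fixed point 0).
343 − 4 = 339 transpositions; sign(π) = (−1)^339 = -1.
Check: (45/343) = -1 by Zolotarev.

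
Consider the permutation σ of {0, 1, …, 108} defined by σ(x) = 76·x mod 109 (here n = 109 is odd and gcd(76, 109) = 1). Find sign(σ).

-1

Trace 1: π^k(1) = [1, 76, 108, 33] for k=0..3.
π_76 has 28 disjoint cycles with lengths [4, 4, 4, 4, 4, 4, 4, 4, 4, 4, 4, 4, 4, 4, 4, 4, 4, 4, 4, 4, 4, 4, 4, 4, 4, 4, 4, 1] on {0,…,108}.
109 − 28 = 81 transpositions; sign(π) = (−1)^81 = -1.
Via Zolotarev, sign(π_{76}) = (76|109) = -1.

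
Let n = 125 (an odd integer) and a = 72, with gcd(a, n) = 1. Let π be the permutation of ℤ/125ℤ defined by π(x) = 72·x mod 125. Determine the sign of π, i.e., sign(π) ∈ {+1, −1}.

-1

Orbit of 101 under x↦72x: [101, 22, 84, 48, 81, 82, 29]… (length divides ord_125(72)).
Cycle lengths of π_72 on ℤ/125ℤ: [100, 20, 4, 1]; 4 cycles in total.
4 cycles on 125: each ℓ→(−1)^(ℓ−1), product (−1)^121 = -1.
The Jacobi symbol (72|125) = -1 (Zolotarev) agrees.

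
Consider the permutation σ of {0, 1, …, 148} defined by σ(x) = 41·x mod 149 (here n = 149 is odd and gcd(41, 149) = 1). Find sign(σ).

-1

Orbit of 33 under x↦41x: [33, 12, 45, 57, 102, 10, 112]… (length divides ord_149(41)).
Cycle type of π: 148 + 1; total 2 cycles.
sign(π) = (−1)^{n − #cycles} = (−1)^{149−2} = (−1)^147 = -1.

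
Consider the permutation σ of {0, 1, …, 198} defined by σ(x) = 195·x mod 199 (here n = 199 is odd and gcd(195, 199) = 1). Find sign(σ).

Trace 190: π^k(190) = [190, 36, 55, 178, 84, 62, 150] for k=0..6.
Cycle type of π: 198 + 1; total 2 cycles.
2 cycles on 199: each ℓ→(−1)^(ℓ−1), product (−1)^197 = -1.
(195|199)_J = -1 (Zolotarev's lemma cross-check).

-1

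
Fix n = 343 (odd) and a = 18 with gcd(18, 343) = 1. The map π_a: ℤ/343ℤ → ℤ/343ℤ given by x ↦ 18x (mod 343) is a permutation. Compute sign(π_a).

Orbit of 18 under x↦18x: [18, 324, 1]… (length divides ord_343(18)).
Cycle lengths of π_18 on ℤ/343ℤ: [3, 3, 3, 3, 3, 3, 3, 3, 3, 3, 3, 3, 3, 3, 3, 3, 3, 3, 3, 3, 3, 3, 3, 3, 3, 3, 3, 3, 3, 3, 3, 3, 3, 3, 3, 3, 3, 3, 3, 3, 3, 3, 3, 3, 3, 3, 3, 3, 3, 3, 3, 3, 3, 3, 3, 3, 3, 3, 3, 3, 3, 3, 3, 3, 3, 3, 3, 3, 3, 3, 3, 3, 3, 3, 3, 3, 3, 3, 3, 3, 3, 3, 3, 3, 3, 3, 3, 3, 3, 3, 3, 3, 3, 3, 3, 3, 3, 3, 3, 3, 3, 3, 3, 3, 3, 3, 3, 3, 3, 3, 3, 3, 3, 3, 1]; 115 cycles in total.
n − c = 343 − 115 = 228; sign = (−1)^228 = +1.

+1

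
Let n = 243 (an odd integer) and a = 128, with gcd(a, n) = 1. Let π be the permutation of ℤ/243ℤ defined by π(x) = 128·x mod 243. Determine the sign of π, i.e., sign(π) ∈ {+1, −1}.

Trace 145: π^k(145) = [145, 92, 112, 242, 115, 140, 181] for k=0..6.
Cycle lengths of π_128 on ℤ/243ℤ: [162, 54, 18, 6, 2, 1]; 6 cycles in total.
n − c = 243 − 6 = 237; sign = (−1)^237 = -1.
Zolotarev: (128|243) = -1, matching the cycle-count sign.

-1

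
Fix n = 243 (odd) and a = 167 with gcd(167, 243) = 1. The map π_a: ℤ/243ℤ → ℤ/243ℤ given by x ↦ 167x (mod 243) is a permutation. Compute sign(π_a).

-1

Start at x=61: 61 → 224 → 229 → 92 → 55 → 194 → 79 → … (one orbit).
π_167 has 6 disjoint cycles with lengths [162, 54, 18, 6, 2, 1] on {0,…,242}.
sign(π) = (−1)^{n − #cycles} = (−1)^{243−6} = (−1)^237 = -1.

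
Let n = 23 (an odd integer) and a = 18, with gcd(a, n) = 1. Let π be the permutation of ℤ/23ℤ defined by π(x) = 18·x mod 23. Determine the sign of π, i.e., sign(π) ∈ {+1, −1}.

Orbit of 8 under x↦18x: [8, 6, 16, 12, 9, 1, 18]… (length divides ord_23(18)).
3 cycles of lengths [11, 11, 1].
23 − 3 = 20 transpositions; sign(π) = (−1)^20 = +1.

+1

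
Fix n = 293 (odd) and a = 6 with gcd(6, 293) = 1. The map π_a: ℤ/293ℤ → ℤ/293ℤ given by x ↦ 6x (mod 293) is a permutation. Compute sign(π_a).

Orbit of 254 under x↦6x: [254, 59, 61, 73, 145, 284, 239]… (length divides ord_293(6)).
3 cycles of lengths [146, 146, 1].
293 − 3 = 290 transpositions; sign(π) = (−1)^290 = +1.
Via Zolotarev, sign(π_{6}) = (6|293) = +1.

+1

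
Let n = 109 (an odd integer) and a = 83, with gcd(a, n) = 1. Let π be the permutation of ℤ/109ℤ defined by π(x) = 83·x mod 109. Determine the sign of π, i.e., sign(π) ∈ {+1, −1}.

Trace 61: π^k(61) = [61, 49, 34, 97, 94, 63, 106] for k=0..6.
Cycle lengths of π_83 on ℤ/109ℤ: [54, 54, 1]; 3 cycles in total.
3 cycles on 109: each ℓ→(−1)^(ℓ−1), product (−1)^106 = +1.
Zolotarev: (83|109) = +1, matching the cycle-count sign.

+1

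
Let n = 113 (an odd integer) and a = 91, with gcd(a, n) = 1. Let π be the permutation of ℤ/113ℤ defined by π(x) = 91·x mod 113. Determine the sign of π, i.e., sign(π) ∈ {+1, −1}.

+1

Start at x=44: 44 → 49 → 52 → 99 → 82 → 4 → 25 → … (one orbit).
The orbit structure of x ↦ 91x mod 113: 3 orbits of sizes [56, 56, 1].
3 cycles on 113: each ℓ→(−1)^(ℓ−1), product (−1)^110 = +1.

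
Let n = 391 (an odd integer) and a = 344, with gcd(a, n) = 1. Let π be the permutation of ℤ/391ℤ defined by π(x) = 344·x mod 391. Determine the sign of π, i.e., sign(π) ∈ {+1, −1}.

-1

Trace 183: π^k(183) = [183, 1, 344, 254] for k=0..3.
Cycle lengths of π_344 on ℤ/391ℤ: [4, 4, 4, 4, 4, 4, 4, 4, 4, 4, 4, 4, 4, 4, 4, 4, 4, 4, 4, 4, 4, 4, 4, 4, 4, 4, 4, 4, 4, 4, 4, 4, 4, 4, 4, 4, 4, 4, 4, 4, 4, 4, 4, 4, 4, 4, 4, 4, 4, 4, 4, 4, 4, 4, 4, 4, 4, 4, 4, 4, 4, 4, 4, 4, 4, 4, 4, 4, 4, 4, 4, 4, 4, 4, 4, 4, 4, 4, 4, 4, 4, 4, 4, 4, 4, 4, 4, 4, 4, 4, 4, 4, 2, 2, 2, 2, 2, 2, 2, 2, 2, 2, 2, 1]; 104 cycles in total.
391 − 104 = 287 transpositions; sign(π) = (−1)^287 = -1.
Zolotarev: (344|391) = -1, matching the cycle-count sign.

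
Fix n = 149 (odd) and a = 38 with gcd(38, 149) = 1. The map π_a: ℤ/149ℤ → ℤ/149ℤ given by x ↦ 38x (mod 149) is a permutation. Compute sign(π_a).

-1

Start at x=43: 43 → 144 → 108 → 81 → 98 → 148 → 111 → … (one orbit).
π_38 has 2 disjoint cycles with lengths [148, 1] on {0,…,148}.
With 2 cycles on 149 points, sign = (−1)^{149−2} = -1.
Zolotarev: (38|149) = -1, matching the cycle-count sign.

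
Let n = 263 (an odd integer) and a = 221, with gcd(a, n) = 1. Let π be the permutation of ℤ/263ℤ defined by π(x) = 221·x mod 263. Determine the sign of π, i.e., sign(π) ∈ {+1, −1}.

Orbit of 43 under x↦221x: [43, 35, 108, 198, 100, 8, 190]… (length divides ord_263(221)).
Decompose π into cycles: lengths [131, 131, 1] (3 cycles, including the fixed point 0).
Σ(ℓ_i−1) = 263−3 = 260; sign = (−1)^260 = +1.
Via Zolotarev, sign(π_{221}) = (221|263) = +1.

+1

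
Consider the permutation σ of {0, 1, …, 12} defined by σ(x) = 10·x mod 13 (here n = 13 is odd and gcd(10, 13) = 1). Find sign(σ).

Orbit of 1 under x↦10x: [1, 10, 9, 12, 3, 4]… (length divides ord_13(10)).
Cycle lengths of π_10 on ℤ/13ℤ: [6, 6, 1]; 3 cycles in total.
13 − 3 = 10 transpositions; sign(π) = (−1)^10 = +1.

+1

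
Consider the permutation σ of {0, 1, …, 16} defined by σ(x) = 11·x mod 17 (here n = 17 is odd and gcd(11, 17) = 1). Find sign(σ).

-1

Orbit of 11 under x↦11x: [11, 2, 5, 4, 10, 8, 3]… (length divides ord_17(11)).
Cycle type of π: 16 + 1; total 2 cycles.
n − c = 17 − 2 = 15; sign = (−1)^15 = -1.
Via Zolotarev, sign(π_{11}) = (11|17) = -1.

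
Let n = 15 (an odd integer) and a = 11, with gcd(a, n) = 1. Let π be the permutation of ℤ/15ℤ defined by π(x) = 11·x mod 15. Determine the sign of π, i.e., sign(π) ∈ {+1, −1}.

-1

Start at x=11: 11 → 1 → 11 (one orbit).
π_11 has 10 disjoint cycles with lengths [2, 2, 2, 2, 2, 1, 1, 1, 1, 1] on {0,…,14}.
With 10 cycles on 15 points, sign = (−1)^{15−10} = -1.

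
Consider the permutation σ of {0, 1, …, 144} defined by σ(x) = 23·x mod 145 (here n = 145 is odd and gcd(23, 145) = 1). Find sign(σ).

Orbit of 139 under x↦23x: [139, 7, 16, 78, 54, 82, 1]… (length divides ord_145(23)).
The orbit structure of x ↦ 23x mod 145: 10 orbits of sizes [28, 28, 28, 28, 7, 7, 7, 7, 4, 1].
With 10 cycles on 145 points, sign = (−1)^{145−10} = -1.
(23|145)_J = -1 (Zolotarev's lemma cross-check).

-1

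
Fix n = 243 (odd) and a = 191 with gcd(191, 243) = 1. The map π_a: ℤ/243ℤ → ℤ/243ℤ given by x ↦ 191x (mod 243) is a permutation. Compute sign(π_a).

Trace 209: π^k(209) = [209, 67, 161, 133, 131, 235, 173] for k=0..6.
The orbit structure of x ↦ 191x mod 243: 6 orbits of sizes [162, 54, 18, 6, 2, 1].
243 − 6 = 237 transpositions; sign(π) = (−1)^237 = -1.

-1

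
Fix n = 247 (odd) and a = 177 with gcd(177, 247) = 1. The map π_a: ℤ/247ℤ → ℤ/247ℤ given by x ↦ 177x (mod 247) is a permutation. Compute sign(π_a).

Start at x=66: 66 → 73 → 77 → 44 → 131 → 216 → 194 → … (one orbit).
Decompose π into cycles: lengths [36, 36, 36, 36, 36, 36, 9, 9, 4, 4, 4, 1] (12 cycles, including the fixed point 0).
n − c = 247 − 12 = 235; sign = (−1)^235 = -1.
Zolotarev: (177|247) = -1, matching the cycle-count sign.

-1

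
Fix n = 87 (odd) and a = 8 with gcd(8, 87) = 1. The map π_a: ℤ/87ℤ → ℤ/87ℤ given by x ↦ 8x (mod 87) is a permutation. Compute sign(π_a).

Trace 1: π^k(1) = [1, 8, 64, 77, 7, 56, 13] for k=0..6.
The orbit structure of x ↦ 8x mod 87: 5 orbits of sizes [28, 28, 28, 2, 1].
With 5 cycles on 87 points, sign = (−1)^{87−5} = +1.
The Jacobi symbol (8|87) = +1 (Zolotarev) agrees.

+1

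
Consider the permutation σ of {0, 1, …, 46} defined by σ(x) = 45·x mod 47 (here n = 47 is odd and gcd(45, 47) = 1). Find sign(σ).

Orbit of 1 under x↦45x: [1, 45, 4, 39, 16, 15, 17]… (length divides ord_47(45)).
The orbit structure of x ↦ 45x mod 47: 2 orbits of sizes [46, 1].
2 cycles on 47: each ℓ→(−1)^(ℓ−1), product (−1)^45 = -1.
Via Zolotarev, sign(π_{45}) = (45|47) = -1.

-1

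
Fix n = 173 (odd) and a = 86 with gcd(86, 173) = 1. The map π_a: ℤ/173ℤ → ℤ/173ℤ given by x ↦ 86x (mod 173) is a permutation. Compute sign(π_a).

-1

Orbit of 143 under x↦86x: [143, 15, 79, 47, 63, 55, 59]… (length divides ord_173(86)).
2 cycles of lengths [172, 1].
Σ(ℓ_i−1) = 173−2 = 171; sign = (−1)^171 = -1.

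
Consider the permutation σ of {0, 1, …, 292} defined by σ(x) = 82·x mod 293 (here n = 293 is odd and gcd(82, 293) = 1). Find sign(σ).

+1

Orbit of 82 under x↦82x: [82, 278, 235, 225, 284, 141, 135]… (length divides ord_293(82)).
Cycle type of π: 73×4 + 1; total 5 cycles.
293 − 5 = 288 transpositions; sign(π) = (−1)^288 = +1.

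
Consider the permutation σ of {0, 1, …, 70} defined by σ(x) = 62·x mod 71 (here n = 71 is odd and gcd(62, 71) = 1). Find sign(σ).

-1

Orbit of 65 under x↦62x: [65, 54, 11, 43, 39, 4, 35]… (length divides ord_71(62)).
Decompose π into cycles: lengths [70, 1] (2 cycles, including the fixed point 0).
71 − 2 = 69 transpositions; sign(π) = (−1)^69 = -1.
The Jacobi symbol (62|71) = -1 (Zolotarev) agrees.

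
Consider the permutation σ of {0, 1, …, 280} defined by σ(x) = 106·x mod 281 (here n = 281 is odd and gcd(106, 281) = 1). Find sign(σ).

+1

Orbit of 215 under x↦106x: [215, 29, 264, 165, 68, 183, 9]… (length divides ord_281(106)).
3 cycles of lengths [140, 140, 1].
3 cycles on 281: each ℓ→(−1)^(ℓ−1), product (−1)^278 = +1.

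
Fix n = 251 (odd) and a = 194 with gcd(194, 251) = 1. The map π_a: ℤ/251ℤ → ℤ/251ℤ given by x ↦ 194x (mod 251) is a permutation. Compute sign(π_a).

Start at x=112: 112 → 142 → 189 → 20 → 115 → 222 → 147 → … (one orbit).
Cycle lengths of π_194 on ℤ/251ℤ: [125, 125, 1]; 3 cycles in total.
n − c = 251 − 3 = 248; sign = (−1)^248 = +1.
Via Zolotarev, sign(π_{194}) = (194|251) = +1.

+1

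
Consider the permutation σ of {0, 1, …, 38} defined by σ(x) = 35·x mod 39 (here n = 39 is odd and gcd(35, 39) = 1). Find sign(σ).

-1

Start at x=29: 29 → 1 → 35 → 16 → 14 → 22 → 29 (one orbit).
Decompose π into cycles: lengths [6, 6, 6, 6, 3, 3, 3, 3, 2, 1] (10 cycles, including the fixed point 0).
With 10 cycles on 39 points, sign = (−1)^{39−10} = -1.
(35|39)_J = -1 (Zolotarev's lemma cross-check).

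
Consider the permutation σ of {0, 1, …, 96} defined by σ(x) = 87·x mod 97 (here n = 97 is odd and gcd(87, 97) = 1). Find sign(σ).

Trace 48: π^k(48) = [48, 5, 47, 15, 44, 45, 35] for k=0..6.
Decompose π into cycles: lengths [96, 1] (2 cycles, including the fixed point 0).
sign(π) = (−1)^{n − #cycles} = (−1)^{97−2} = (−1)^95 = -1.

-1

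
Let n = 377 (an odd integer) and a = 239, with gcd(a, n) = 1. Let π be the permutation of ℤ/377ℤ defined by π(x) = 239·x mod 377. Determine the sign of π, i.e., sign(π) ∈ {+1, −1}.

Orbit of 239 under x↦239x: [239, 194, 372, 313, 161, 25, 320]… (length divides ord_377(239)).
Cycle type of π: 28×12 + 7×4 + 4×3 + 1; total 20 cycles.
sign(π) = (−1)^{n − #cycles} = (−1)^{377−20} = (−1)^357 = -1.
Check: (239/377) = -1 by Zolotarev.

-1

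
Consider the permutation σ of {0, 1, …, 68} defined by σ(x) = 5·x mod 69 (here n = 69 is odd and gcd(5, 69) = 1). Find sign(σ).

Orbit of 49 under x↦5x: [49, 38, 52, 53, 58, 14, 1]… (length divides ord_69(5)).
π_5 has 5 disjoint cycles with lengths [22, 22, 22, 2, 1] on {0,…,68}.
5 cycles on 69: each ℓ→(−1)^(ℓ−1), product (−1)^64 = +1.
Check: (5/69) = +1 by Zolotarev.

+1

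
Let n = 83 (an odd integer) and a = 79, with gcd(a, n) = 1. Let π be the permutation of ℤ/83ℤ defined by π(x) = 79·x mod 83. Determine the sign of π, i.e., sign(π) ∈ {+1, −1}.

Trace 19: π^k(19) = [19, 7, 55, 29, 50, 49, 53] for k=0..6.
2 cycles of lengths [82, 1].
sign(π) = (−1)^{n − #cycles} = (−1)^{83−2} = (−1)^81 = -1.

-1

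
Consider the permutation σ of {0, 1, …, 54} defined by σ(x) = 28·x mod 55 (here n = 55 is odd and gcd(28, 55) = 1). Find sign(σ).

+1

Trace 52: π^k(52) = [52, 26, 13, 34, 17, 36, 18] for k=0..6.
Decompose π into cycles: lengths [20, 20, 10, 4, 1] (5 cycles, including the fixed point 0).
Σ(ℓ_i−1) = 55−5 = 50; sign = (−1)^50 = +1.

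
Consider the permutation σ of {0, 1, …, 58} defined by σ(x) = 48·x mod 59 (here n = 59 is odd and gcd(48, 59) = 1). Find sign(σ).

+1

Orbit of 9 under x↦48x: [9, 19, 27, 57, 22, 53, 7]… (length divides ord_59(48)).
Decompose π into cycles: lengths [29, 29, 1] (3 cycles, including the fixed point 0).
sign(π) = (−1)^{n − #cycles} = (−1)^{59−3} = (−1)^56 = +1.
Via Zolotarev, sign(π_{48}) = (48|59) = +1.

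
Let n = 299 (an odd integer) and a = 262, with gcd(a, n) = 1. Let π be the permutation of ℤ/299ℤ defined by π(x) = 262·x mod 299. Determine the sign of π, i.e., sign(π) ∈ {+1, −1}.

Start at x=211: 211 → 266 → 25 → 271 → 139 → 239 → 127 → … (one orbit).
Cycle lengths of π_262 on ℤ/299ℤ: [132, 132, 12, 11, 11, 1]; 6 cycles in total.
6 cycles on 299: each ℓ→(−1)^(ℓ−1), product (−1)^293 = -1.
Zolotarev: (262|299) = -1, matching the cycle-count sign.

-1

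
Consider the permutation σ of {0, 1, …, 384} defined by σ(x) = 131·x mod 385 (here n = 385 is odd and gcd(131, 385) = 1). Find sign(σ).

+1

Start at x=331: 331 → 241 → 1 → 131 → 221 → 76 → 331 (one orbit).
Cycle type of π: 6×55 + 2×25 + 1×5; total 85 cycles.
sign(π) = (−1)^{n − #cycles} = (−1)^{385−85} = (−1)^300 = +1.
Check: (131/385) = +1 by Zolotarev.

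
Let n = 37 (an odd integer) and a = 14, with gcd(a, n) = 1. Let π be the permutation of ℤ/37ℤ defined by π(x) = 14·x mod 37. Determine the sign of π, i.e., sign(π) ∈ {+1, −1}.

Orbit of 11 under x↦14x: [11, 6, 10, 29, 36, 23, 26]… (length divides ord_37(14)).
Cycle lengths of π_14 on ℤ/37ℤ: [12, 12, 12, 1]; 4 cycles in total.
37 − 4 = 33 transpositions; sign(π) = (−1)^33 = -1.
Zolotarev: (14|37) = -1, matching the cycle-count sign.

-1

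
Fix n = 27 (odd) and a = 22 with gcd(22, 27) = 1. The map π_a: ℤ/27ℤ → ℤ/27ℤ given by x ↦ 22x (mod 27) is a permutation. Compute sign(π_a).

Trace 22: π^k(22) = [22, 25, 10, 4, 7, 19, 13] for k=0..6.
Decompose π into cycles: lengths [9, 9, 3, 3, 1, 1, 1] (7 cycles, including the fixed point 0).
sign(π) = (−1)^{n − #cycles} = (−1)^{27−7} = (−1)^20 = +1.

+1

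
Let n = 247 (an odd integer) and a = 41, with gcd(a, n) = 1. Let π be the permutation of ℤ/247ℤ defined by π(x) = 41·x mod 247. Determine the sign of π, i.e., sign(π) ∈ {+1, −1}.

Orbit of 64 under x↦41x: [64, 154, 139, 18, 244, 124, 144]… (length divides ord_247(41)).
π_41 has 9 disjoint cycles with lengths [36, 36, 36, 36, 36, 36, 18, 12, 1] on {0,…,246}.
9 cycles on 247: each ℓ→(−1)^(ℓ−1), product (−1)^238 = +1.

+1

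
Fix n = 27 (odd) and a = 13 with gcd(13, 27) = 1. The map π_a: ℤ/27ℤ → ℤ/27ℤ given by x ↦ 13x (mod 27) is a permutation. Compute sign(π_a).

Orbit of 10 under x↦13x: [10, 22, 16, 19, 4, 25, 1]… (length divides ord_27(13)).
7 cycles of lengths [9, 9, 3, 3, 1, 1, 1].
27 − 7 = 20 transpositions; sign(π) = (−1)^20 = +1.
The Jacobi symbol (13|27) = +1 (Zolotarev) agrees.

+1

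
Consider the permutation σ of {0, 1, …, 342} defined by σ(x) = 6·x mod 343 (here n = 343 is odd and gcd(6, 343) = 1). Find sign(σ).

Trace 43: π^k(43) = [43, 258, 176, 27, 162, 286, 1] for k=0..6.
π_6 has 10 disjoint cycles with lengths [98, 98, 98, 14, 14, 14, 2, 2, 2, 1] on {0,…,342}.
343 − 10 = 333 transpositions; sign(π) = (−1)^333 = -1.
Zolotarev: (6|343) = -1, matching the cycle-count sign.

-1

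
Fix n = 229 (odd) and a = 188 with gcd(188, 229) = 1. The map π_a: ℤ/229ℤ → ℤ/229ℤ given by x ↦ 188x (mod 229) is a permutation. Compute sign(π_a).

Orbit of 64 under x↦188x: [64, 124, 183, 54, 76, 90, 203]… (length divides ord_229(188)).
π_188 has 2 disjoint cycles with lengths [228, 1] on {0,…,228}.
sign(π) = (−1)^{n − #cycles} = (−1)^{229−2} = (−1)^227 = -1.
Check: (188/229) = -1 by Zolotarev.

-1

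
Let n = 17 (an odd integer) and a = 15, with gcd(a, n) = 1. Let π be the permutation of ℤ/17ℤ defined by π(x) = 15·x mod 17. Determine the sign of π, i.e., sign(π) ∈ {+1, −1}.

Start at x=9: 9 → 16 → 2 → 13 → 8 → 1 → 15 → … (one orbit).
Cycle type of π: 8×2 + 1; total 3 cycles.
Σ(ℓ_i−1) = 17−3 = 14; sign = (−1)^14 = +1.

+1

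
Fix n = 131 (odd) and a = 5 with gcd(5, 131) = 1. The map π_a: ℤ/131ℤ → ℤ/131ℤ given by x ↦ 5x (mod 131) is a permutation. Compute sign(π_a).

+1

Trace 64: π^k(64) = [64, 58, 28, 9, 45, 94, 77] for k=0..6.
The orbit structure of x ↦ 5x mod 131: 3 orbits of sizes [65, 65, 1].
3 cycles on 131: each ℓ→(−1)^(ℓ−1), product (−1)^128 = +1.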